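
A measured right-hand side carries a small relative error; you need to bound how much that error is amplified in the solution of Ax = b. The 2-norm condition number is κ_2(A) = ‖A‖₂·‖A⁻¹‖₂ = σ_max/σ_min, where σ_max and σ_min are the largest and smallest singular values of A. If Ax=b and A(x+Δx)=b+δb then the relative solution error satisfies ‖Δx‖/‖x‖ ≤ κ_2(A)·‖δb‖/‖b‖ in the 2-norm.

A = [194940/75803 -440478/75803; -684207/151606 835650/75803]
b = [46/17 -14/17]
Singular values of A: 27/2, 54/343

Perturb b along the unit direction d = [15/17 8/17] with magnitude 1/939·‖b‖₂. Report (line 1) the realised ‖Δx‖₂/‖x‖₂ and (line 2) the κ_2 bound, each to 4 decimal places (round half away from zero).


σ_max = 27/2, σ_min = 54/343
κ = σ_max/σ_min = (27/2)/(54/343) = 85.7500
worst-case relative error ≤ 85.7500 × 1/939 = 0.0913
solve Ax = b  →  x = [11.7835 4.7493]
‖b‖₂ = 2.8284 and ‖x‖₂ = 12.7046
re-solving with b+δb shifts x by Δx of norm 0.0191
dividing the unrounded norms, ‖Δx‖/‖x‖ = 0.0015
so the bound overstates the realised error by a factor of ≈ 60.6385 (computed from the unrounded values)

0.0015
0.0913


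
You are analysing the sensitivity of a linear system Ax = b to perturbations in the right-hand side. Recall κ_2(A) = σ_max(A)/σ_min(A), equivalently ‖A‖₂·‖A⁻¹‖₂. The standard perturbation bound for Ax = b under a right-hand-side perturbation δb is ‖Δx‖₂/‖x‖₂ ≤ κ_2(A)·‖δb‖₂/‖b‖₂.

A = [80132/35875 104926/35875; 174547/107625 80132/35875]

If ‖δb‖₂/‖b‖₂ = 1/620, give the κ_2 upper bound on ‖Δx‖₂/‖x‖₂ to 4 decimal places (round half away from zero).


0.1389

AᵀA = [3530275681/463325625 1568423636/154441875; 1568423636/154441875 697224116/51480625]; tr = 392211709/18533025, det = 1119364/18533025
solving λ² − 392211709/18533025·λ + 1119364/18533025 = 0 gives λ = 529/25, 2116/741321
κ = σ_max/σ_min = (23/5)/(46/861) = 86.1000
worst-case relative error ≤ 86.1000 × 1/620 = 0.1389


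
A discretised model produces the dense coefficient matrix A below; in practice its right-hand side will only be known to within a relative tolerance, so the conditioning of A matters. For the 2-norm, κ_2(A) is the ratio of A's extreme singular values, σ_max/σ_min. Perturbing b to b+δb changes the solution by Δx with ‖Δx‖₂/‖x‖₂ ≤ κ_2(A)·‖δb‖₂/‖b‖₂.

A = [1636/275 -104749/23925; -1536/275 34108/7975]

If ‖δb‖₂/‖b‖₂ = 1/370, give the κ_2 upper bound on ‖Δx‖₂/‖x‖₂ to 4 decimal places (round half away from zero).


M = AᵀA = [5035792/75625 -11328932/226875; -11328932/226875 25496497/680625]. tr(M)=566549/5445, det(M)=73984/75625
char-poly roots: 2601/25 and 256/27225
κ_2(A) = √(λ_max/λ_min) = √((2601/25) / (256/27225)) = 105.1875
bound on ‖Δx‖/‖x‖: κ·ε = 105.1875·1/370 = 0.2843

0.2843


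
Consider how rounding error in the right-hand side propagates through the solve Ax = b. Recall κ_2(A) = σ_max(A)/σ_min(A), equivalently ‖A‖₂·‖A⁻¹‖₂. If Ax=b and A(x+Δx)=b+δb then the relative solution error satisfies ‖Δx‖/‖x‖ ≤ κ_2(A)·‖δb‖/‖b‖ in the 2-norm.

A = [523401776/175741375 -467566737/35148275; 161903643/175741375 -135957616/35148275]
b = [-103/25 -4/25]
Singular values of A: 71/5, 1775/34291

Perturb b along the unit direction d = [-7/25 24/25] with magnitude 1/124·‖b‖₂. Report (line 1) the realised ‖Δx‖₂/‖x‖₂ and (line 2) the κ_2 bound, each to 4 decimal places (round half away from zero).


0.0332
2.2123

largest singular value 71/5, smallest 1775/34291
κ = σ_max/σ_min = (71/5)/(1775/34291) = 274.3280
bound on ‖Δx‖/‖x‖: κ·ε = 274.3280·1/124 = 2.2123
solve Ax = b  →  x = [18.7858 4.5155]
‖b‖ = 4.1231, ‖x‖ = 19.3209
re-solving with b+δb shifts x by Δx of norm 0.6424
realised ‖Δx‖/‖x‖ = 0.0332
so the bound overstates the realised error by a factor of ≈ 66.5414 (computed from the unrounded values)


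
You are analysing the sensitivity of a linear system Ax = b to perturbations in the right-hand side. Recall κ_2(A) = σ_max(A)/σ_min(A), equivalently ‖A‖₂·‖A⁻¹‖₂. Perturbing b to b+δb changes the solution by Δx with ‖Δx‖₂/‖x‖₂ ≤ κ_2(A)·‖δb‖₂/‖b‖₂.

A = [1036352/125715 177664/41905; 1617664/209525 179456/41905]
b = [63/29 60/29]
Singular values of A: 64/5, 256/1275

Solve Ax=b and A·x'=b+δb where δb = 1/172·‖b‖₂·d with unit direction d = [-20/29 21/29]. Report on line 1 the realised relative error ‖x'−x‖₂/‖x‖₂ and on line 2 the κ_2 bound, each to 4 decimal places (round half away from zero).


0.3706
0.3706

σ_max = 64/5, σ_min = 256/1275
κ = σ_max/σ_min = (64/5)/(256/1275) = 63.7500
κ_2(A)·‖δb‖/‖b‖ = 0.3706
solve Ax = b  →  x = [0.2068 0.1103]
‖b‖ = 3.0000, ‖x‖ = 0.2344
δb = ε·‖b‖·d = [-0.0120 0.0126]; solving A·Δx = δb gives ‖Δx‖ = 0.0869
dividing the unrounded norms, ‖Δx‖/‖x‖ = 0.3706
so the bound is sharp here: realised error equals the bound


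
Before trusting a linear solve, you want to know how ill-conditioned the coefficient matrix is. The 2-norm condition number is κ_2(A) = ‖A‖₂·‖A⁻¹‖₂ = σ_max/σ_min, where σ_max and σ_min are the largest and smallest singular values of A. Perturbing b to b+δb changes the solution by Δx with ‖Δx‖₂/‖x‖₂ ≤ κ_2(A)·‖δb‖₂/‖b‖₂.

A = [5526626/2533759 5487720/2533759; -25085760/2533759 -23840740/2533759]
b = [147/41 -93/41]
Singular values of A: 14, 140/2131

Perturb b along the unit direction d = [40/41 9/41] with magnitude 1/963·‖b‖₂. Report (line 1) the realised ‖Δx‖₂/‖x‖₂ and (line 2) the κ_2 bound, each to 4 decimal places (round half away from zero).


from the listed singular values, σ₁ = 14, σ_n = 140/2131
κ_2(A) = 14 / (140/2131) = 213.1000
worst-case relative error ≤ 213.1000 × 1/963 = 0.2213
solve Ax = b  →  x = [-31.3374 33.2150]
‖b‖₂ = 4.2426 and ‖x‖₂ = 45.6648
Δx = A⁻¹·δb where δb = 1/963·4.2426·d; ‖Δx‖ = 0.0671
dividing the unrounded norms, ‖Δx‖/‖x‖ = 0.0015
tightness: 0.0015 against a bound of 0.2213 (unrounded ratio ≈ 0.0066)

0.0015
0.2213


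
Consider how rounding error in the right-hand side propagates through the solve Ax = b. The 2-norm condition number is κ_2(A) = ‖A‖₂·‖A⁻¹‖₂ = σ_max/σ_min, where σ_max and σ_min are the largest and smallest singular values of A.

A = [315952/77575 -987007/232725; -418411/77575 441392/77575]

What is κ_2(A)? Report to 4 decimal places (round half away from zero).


321.0000

M = AᵀA = [10995737249/240715225 -1385434624/28885827; -1385434624/28885827 109104995881/2166437025]. tr(M)=247403842/2576025, det(M)=5764801/64400625
eigenvalues of AᵀA: λ = (tr ± √(tr²−4·det))/2 = 2401/25, 2401/2576025
κ_2(A) = √(λ_max/λ_min) = √((2401/25) / (2401/2576025)) = 321.0000


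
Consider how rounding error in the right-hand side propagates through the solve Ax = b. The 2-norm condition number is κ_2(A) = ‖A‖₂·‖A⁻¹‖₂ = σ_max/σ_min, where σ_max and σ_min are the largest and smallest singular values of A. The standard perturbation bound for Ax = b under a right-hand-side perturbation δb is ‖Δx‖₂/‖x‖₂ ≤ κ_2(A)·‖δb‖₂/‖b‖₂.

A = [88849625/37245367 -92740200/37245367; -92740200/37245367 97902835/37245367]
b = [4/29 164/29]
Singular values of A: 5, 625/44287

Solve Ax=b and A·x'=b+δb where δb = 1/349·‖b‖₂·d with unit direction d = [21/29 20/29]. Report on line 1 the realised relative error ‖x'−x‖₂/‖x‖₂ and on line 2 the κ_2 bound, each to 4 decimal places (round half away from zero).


largest singular value 5, smallest 625/44287
κ = σ_max/σ_min = 5/(625/44287) = 354.2960
κ_2(A)·‖δb‖/‖b‖ = 1.0152
solve Ax = b  →  x = [204.6956 196.0530]
2-norm of b is 5.6569; of x, 283.4379
re-solving with b+δb shifts x by Δx of norm 1.1485
relative error = 0.0041
realised/bound (from unrounded values) ≈ 0.0040

0.0041
1.0152


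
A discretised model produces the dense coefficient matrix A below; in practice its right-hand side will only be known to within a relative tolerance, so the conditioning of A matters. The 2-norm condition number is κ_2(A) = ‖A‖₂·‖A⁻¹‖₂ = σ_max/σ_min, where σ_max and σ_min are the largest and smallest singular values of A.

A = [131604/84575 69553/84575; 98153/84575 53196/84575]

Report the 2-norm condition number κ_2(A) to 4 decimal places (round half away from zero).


199.0000

form AᵀA = [1078144969/286117225 22999680/11444689; 22999680/11444689 306697369/286117225] with trace 4791842/990025 and determinant 14641/24750625
solving λ² − 4791842/990025·λ + 14641/24750625 = 0 gives λ = 121/25, 121/990025
so κ_2 = √((121/25) / (121/990025)) = 199.0000


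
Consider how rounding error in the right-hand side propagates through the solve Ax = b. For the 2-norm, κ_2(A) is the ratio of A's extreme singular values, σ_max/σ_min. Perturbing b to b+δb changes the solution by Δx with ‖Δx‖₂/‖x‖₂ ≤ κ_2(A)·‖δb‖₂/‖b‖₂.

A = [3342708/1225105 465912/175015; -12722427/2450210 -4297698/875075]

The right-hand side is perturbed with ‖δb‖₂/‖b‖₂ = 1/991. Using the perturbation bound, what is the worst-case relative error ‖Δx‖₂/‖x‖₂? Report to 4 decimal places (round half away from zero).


0.1567

AᵀA = [142944592293/4154691380 121541914827/3709545875; 121541914827/3709545875 82688781636/2649675625]; tr = 40517330841/617522500, det = 688747536/3859515625
λ_max, λ_min = (40517330841/617522500 ± √1641381895534858048881/381334038006250000)/2 = 6561/100, 419904/154380625
κ = σ_max/σ_min = (81/10)/(648/12425) = 155.3125
bound on ‖Δx‖/‖x‖: κ·ε = 155.3125·1/991 = 0.1567


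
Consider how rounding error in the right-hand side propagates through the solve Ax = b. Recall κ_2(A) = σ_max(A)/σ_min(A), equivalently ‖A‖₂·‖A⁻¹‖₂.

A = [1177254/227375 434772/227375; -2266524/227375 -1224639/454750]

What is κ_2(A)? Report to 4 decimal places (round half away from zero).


AᵀA = [22571135028/178890625 6573266154/178890625; 6573266154/178890625 7805700513/715562500]; tr = 31388877/228980, det = 187388721/7155625
λ_max, λ_min = (31388877/228980 ± √24494233521157569/1310796010000)/2 = 13689/100, 54756/286225
κ = σ_max/σ_min = (117/10)/(234/535) = 26.7500

26.7500


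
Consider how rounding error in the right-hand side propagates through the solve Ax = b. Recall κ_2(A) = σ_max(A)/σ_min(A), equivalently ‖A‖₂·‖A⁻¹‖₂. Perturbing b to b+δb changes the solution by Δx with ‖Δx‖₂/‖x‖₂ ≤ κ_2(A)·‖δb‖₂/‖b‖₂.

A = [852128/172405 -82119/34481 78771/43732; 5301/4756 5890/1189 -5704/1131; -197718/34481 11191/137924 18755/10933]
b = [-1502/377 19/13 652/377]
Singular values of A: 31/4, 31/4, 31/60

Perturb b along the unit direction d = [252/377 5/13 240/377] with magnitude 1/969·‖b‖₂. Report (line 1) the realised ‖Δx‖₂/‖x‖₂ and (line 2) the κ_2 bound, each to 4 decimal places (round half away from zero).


0.0045
0.0155

σ_max = 31/4, σ_min = 31/60
κ_2(A) = (31/4) / (31/60) = 15.0000
perturbation bound = 15.0000·1/969 = 0.0155
solve Ax = b  →  x = [-0.7721 -1.0804 -1.5217]
‖b‖₂ = 4.5826 and ‖x‖₂ = 2.0197
δb = ε·‖b‖·d = [0.0032 0.0018 0.0030]; solving A·Δx = δb gives ‖Δx‖ = 0.0092
dividing the unrounded norms, ‖Δx‖/‖x‖ = 0.0045
tightness: 0.0045 against a bound of 0.0155 (unrounded ratio ≈ 0.2928)


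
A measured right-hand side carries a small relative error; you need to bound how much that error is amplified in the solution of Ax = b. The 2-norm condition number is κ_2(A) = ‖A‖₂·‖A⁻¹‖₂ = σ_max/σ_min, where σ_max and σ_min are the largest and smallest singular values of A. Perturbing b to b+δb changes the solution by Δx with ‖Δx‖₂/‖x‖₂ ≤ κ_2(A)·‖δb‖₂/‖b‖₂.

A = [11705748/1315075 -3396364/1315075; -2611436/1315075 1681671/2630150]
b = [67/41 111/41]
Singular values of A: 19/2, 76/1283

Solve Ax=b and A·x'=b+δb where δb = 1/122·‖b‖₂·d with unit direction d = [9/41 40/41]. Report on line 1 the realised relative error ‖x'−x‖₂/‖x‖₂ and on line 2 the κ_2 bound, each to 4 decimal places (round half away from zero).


largest singular value 19/2, smallest 76/1283
condition number: (19/2) ÷ (76/1283) = 160.3750
perturbation bound = 160.3750·1/122 = 1.3145
solve Ax = b  →  x = [14.2816 48.5895]
‖b‖ = 3.1623, ‖x‖ = 50.6448
δb = ε·‖b‖·d = [0.0057 0.0253]; solving A·Δx = δb gives ‖Δx‖ = 0.4376
dividing the unrounded norms, ‖Δx‖/‖x‖ = 0.0086
so the bound overstates the realised error by a factor of ≈ 152.1454 (computed from the unrounded values)

0.0086
1.3145


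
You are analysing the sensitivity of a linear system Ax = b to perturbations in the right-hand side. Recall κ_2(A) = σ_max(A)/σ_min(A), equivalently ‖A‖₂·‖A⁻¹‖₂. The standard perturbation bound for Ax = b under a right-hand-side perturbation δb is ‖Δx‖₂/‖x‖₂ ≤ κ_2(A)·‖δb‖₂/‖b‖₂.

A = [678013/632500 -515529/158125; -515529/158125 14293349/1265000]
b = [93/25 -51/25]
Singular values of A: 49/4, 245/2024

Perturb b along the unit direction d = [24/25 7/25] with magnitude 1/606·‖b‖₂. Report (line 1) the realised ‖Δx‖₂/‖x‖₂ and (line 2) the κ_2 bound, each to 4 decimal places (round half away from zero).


σ_max = 49/4, σ_min = 245/2024
κ = σ_max/σ_min = (49/4)/(245/2024) = 101.2000
κ_2(A)·‖δb‖/‖b‖ = 0.1670
solve Ax = b  →  x = [23.8609 6.7043]
‖b‖ = 4.2426, ‖x‖ = 24.7849
Δx = A⁻¹·δb where δb = 1/606·4.2426·d; ‖Δx‖ = 0.0578
dividing the unrounded norms, ‖Δx‖/‖x‖ = 0.0023
realised/bound (from unrounded values) ≈ 0.0140

0.0023
0.1670


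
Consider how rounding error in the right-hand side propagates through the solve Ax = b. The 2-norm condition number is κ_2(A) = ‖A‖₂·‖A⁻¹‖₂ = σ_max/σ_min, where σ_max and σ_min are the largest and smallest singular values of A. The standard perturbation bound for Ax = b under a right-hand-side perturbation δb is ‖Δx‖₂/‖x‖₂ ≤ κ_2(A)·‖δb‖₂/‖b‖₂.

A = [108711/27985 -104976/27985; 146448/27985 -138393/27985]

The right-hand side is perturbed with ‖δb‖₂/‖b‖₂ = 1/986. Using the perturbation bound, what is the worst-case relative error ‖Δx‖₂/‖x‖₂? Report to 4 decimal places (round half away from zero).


0.1957

AᵀA = [1330603929/31326409 -1267176960/31326409; -1267176960/31326409 1206903321/31326409]; tr = 3017250/37249, det = 6561/37249
solving λ² − 3017250/37249·λ + 6561/37249 = 0 gives λ = 81, 81/37249
so κ_2 = √(81 / (81/37249)) = 193.0000
κ_2(A)·‖δb‖/‖b‖ = 0.1957


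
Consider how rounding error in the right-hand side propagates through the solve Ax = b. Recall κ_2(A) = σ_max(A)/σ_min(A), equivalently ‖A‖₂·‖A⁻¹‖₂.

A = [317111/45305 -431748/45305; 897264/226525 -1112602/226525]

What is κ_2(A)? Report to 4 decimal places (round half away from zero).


53.3000

M = AᵀA = [11484662089/177555625 -15297919452/177555625; -15297919452/177555625 20408448436/177555625]. tr(M)=1275724421/7102225, det(M)=80604484/7102225
eigenvalues of AᵀA: λ = (tr ± √(tr²−4·det))/2 = 4489/25, 17956/284089
κ = σ_max/σ_min = (67/5)/(134/533) = 53.3000


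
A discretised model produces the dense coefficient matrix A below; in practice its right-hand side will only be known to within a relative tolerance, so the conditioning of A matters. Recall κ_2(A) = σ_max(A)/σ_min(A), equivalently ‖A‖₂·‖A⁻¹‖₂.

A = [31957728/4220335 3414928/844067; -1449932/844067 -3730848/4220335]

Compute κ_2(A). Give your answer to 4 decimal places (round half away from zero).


302.7500

M = AᵀA = [37577560592/623271425 801643392/24930857; 801643392/24930857 10689105152/623271425]. tr(M)=2839215632/36663025, det(M)=59969536/916575625
eigenvalues of AᵀA: λ = (tr ± √(tr²−4·det))/2 = 1936/25, 30976/36663025
so κ_2 = √((1936/25) / (30976/36663025)) = 302.7500


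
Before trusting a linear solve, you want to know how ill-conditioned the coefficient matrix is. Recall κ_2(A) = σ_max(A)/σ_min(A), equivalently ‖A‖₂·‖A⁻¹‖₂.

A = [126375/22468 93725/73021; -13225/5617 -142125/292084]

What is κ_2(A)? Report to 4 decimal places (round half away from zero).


137.0000

AᵀA = [18769050625/504811024 263925000/31550689; 263925000/31550689 951180625/504811024]; tr = 5865625/150152, det = 390625/4804864
λ_max, λ_min = (5865625/150152 ± √537472265625/352275361)/2 = 625/16, 625/300304
σ_max=√(625/16)=(25/4), σ_min=√(625/300304)=(25/548) → κ = 137.0000


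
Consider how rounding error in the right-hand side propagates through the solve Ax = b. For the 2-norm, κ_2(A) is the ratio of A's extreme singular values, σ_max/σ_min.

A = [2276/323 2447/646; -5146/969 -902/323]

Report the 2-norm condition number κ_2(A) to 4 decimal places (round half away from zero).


AᵀA = [73102900/938961 12995750/312987; 12995750/312987 9242225/417316]; tr = 1299625/12996, det = 625/3249
λ_max, λ_min = (1299625/12996 ± √1688895180625/168896016)/2 = 100, 25/12996
κ_2(A) = √(λ_max/λ_min) = √(100 / (25/12996)) = 228.0000

228.0000


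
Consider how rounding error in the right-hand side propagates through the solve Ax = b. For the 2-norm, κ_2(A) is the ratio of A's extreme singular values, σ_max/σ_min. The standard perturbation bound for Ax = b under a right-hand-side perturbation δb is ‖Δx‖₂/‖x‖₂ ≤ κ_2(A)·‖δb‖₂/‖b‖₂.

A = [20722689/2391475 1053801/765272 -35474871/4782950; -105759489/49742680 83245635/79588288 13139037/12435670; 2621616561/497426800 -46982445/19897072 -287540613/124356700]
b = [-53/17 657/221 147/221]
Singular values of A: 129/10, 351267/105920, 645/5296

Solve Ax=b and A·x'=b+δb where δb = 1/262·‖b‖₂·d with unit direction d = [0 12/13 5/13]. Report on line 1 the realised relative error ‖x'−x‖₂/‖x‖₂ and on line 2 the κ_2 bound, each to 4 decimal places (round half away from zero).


largest singular value 129/10, smallest 645/5296
κ_2(A) = (129/10) / (645/5296) = 105.9200
bound on ‖Δx‖/‖x‖: κ·ε = 105.9200·1/262 = 0.4043
solve Ax = b  →  x = [12.9399 11.3257 17.6407]
2-norm of b is 4.3589; of x, 24.6355
δb = ε·‖b‖·d = [0.0000 0.0154 0.0064]; solving A·Δx = δb gives ‖Δx‖ = 0.1366
realised ‖Δx‖/‖x‖ = 0.0055
so the bound overstates the realised error by a factor of ≈ 72.9079 (computed from the unrounded values)

0.0055
0.4043


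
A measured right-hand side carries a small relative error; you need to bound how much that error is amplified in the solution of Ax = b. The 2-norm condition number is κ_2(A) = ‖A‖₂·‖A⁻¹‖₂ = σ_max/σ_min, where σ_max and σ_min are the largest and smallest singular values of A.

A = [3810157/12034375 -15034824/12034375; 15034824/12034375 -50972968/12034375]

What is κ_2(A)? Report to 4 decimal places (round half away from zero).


96.2750

AᵀA = [384901166521/231721890625 -1317847428072/231721890625; -1317847428072/231721890625 4518863039104/231721890625]; tr = 7846022729/370755025, det = 17909824/370755025
solving λ² − 7846022729/370755025·λ + 17909824/370755025 = 0 gives λ = 529/25, 33856/14830201
κ = σ_max/σ_min = (23/5)/(184/3851) = 96.2750


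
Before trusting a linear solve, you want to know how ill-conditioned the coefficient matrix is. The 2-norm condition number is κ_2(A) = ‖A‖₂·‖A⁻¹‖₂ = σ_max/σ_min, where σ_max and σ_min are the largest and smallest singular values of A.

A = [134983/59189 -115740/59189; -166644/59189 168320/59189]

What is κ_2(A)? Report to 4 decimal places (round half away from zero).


M = AᵀA = [45990633025/3503337721 -43672450500/3503337721; -43672450500/3503337721 41727370000/3503337721]. tr(M)=104302025/4165681, det(M)=4000000/4165681
eigenvalues of AᵀA: λ = (tr ± √(tr²−4·det))/2 = 25, 160000/4165681
σ_max=√25=5, σ_min=√(160000/4165681)=(400/2041) → κ = 25.5125

25.5125


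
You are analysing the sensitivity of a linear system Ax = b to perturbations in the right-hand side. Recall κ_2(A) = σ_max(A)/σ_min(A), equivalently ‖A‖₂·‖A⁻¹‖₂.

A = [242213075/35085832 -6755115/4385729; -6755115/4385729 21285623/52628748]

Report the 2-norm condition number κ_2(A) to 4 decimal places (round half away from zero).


125.2320

M = AᵀA = [36637474560025/732311485504 -1030359942655/91538935688; -1030359942655/91538935688 4178480115409/1647700842384]. tr(M)=206098269781/3920763456, det(M)=11051265625/62732215296
λ_max, λ_min = (206098269781/3920763456 ± √42465664457120595537961/15372386077905063936)/2 = 841/16, 13140625/3920763456
σ_max=√(841/16)=(29/4), σ_min=√(13140625/3920763456)=(3625/62616) → κ = 125.2320


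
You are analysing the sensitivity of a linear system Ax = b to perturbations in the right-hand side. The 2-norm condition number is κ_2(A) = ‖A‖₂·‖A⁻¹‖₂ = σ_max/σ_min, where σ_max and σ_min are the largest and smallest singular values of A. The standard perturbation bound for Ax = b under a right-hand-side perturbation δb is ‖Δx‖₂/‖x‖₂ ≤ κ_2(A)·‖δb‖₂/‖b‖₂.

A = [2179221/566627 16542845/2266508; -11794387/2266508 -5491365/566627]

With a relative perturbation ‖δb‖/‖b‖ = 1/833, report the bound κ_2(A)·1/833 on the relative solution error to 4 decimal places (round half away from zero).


0.3201

form AᵀA = [12652448904425/302179912592 1482614694000/18886244537; 1482614694000/18886244537 44479244335625/302179912592] with trace 1680343918825/8887644488 and determinant 142978515625/284404623616
char-poly roots: 3025/16 and 47265625/17775288976
so κ_2 = √((3025/16) / (47265625/17775288976)) = 266.6480
perturbation bound = 266.6480·1/833 = 0.3201


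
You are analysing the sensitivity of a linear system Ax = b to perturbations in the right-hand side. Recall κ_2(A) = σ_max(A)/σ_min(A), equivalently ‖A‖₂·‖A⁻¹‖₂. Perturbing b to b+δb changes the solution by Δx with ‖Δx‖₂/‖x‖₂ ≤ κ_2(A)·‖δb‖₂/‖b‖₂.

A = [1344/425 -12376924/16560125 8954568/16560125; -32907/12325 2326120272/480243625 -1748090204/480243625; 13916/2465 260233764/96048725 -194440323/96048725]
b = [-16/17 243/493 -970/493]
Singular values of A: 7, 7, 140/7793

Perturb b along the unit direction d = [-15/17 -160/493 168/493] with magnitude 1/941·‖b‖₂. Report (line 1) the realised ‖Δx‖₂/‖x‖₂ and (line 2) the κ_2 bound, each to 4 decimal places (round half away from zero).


σ_max = 7, σ_min = 140/7793
κ = σ_max/σ_min = 7/(140/7793) = 389.6500
bound on ‖Δx‖/‖x‖: κ·ε = 389.6500·1/941 = 0.4141
solve Ax = b  →  x = [-0.3143 -0.0457 0.0343]
‖b‖₂ = 2.2361 and ‖x‖₂ = 0.3194
re-solving with b+δb shifts x by Δx of norm 0.1323
dividing the unrounded norms, ‖Δx‖/‖x‖ = 0.4141
so the bound is sharp here: realised error equals the bound

0.4141
0.4141


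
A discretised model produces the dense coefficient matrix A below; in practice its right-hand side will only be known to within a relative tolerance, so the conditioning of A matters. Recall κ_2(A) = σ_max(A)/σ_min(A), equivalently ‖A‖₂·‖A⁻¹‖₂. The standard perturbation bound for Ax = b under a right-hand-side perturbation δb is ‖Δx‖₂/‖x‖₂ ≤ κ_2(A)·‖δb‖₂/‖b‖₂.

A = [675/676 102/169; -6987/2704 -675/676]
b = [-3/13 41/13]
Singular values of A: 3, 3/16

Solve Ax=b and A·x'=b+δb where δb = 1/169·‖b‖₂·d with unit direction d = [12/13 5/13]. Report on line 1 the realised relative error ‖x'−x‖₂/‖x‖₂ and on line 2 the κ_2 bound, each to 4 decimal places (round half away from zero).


0.0184
0.0947

from the listed singular values, σ₁ = 3, σ_n = 3/16
κ = σ_max/σ_min = 3/(3/16) = 16.0000
perturbation bound = 16.0000·1/169 = 0.0947
solve Ax = b  →  x = [-2.9744 4.5385]
‖b‖ = 3.1623, ‖x‖ = 5.4263
re-solving with b+δb shifts x by Δx of norm 0.0998
relative error = 0.0184
so the bound overstates the realised error by a factor of ≈ 5.1478 (computed from the unrounded values)


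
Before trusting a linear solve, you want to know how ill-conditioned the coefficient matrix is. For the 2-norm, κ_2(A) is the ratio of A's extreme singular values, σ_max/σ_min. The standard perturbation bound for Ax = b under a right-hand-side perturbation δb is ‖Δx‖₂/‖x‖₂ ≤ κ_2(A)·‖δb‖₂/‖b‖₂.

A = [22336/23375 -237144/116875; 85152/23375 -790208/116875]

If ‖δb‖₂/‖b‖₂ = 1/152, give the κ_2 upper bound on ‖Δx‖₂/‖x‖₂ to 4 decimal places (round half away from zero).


M = AᵀA = [12399616/874225 -116135424/4371125; -116135424/4371125 1089065536/21855625]. tr(M)=4841024/75625, det(M)=65536/75625
eigenvalues of AᵀA: λ = (tr ± √(tr²−4·det))/2 = 64, 1024/75625
κ_2(A) = √(λ_max/λ_min) = √(64 / (1024/75625)) = 68.7500
worst-case relative error ≤ 68.7500 × 1/152 = 0.4523

0.4523


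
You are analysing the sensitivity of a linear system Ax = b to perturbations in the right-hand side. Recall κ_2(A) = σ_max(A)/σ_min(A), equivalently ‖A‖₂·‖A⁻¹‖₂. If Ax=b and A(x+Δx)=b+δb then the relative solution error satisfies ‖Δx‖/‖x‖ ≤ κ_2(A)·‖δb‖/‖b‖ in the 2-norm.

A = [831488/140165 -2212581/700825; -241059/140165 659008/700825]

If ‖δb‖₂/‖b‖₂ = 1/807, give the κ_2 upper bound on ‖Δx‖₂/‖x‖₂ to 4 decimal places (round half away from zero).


M = AᵀA = [29979269425/785849089 -15988754880/785849089; -15988754880/785849089 8527689961/785849089]. tr(M)=133242074/2719201, det(M)=60025/2719201
char-poly roots: 49 and 1225/2719201
κ_2(A) = √(λ_max/λ_min) = √(49 / (1225/2719201)) = 329.8000
bound on ‖Δx‖/‖x‖: κ·ε = 329.8000·1/807 = 0.4087

0.4087


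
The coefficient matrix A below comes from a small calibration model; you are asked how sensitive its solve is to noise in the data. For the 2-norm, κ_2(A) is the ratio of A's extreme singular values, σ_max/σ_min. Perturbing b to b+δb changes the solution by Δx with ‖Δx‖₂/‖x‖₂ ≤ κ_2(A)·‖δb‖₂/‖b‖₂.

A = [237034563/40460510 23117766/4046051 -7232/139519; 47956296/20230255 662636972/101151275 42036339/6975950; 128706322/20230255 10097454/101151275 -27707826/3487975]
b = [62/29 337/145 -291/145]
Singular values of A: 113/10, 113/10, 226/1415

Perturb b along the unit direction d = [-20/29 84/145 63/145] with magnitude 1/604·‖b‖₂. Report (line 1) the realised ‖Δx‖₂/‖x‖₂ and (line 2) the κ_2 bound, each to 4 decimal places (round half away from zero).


from the listed singular values, σ₁ = 113/10, σ_n = 226/1415
κ_2(A) = (113/10) / (226/1415) = 70.7500
worst-case relative error ≤ 70.7500 × 1/604 = 0.1171
solve Ax = b  →  x = [-3.7680 4.2130 -2.7121]
‖b‖ = 3.7417, ‖x‖ = 6.2692
Δx = A⁻¹·δb where δb = 1/604·3.7417·d; ‖Δx‖ = 0.0388
relative error = 0.0062
tightness: 0.0062 against a bound of 0.1171 (unrounded ratio ≈ 0.0528)

0.0062
0.1171


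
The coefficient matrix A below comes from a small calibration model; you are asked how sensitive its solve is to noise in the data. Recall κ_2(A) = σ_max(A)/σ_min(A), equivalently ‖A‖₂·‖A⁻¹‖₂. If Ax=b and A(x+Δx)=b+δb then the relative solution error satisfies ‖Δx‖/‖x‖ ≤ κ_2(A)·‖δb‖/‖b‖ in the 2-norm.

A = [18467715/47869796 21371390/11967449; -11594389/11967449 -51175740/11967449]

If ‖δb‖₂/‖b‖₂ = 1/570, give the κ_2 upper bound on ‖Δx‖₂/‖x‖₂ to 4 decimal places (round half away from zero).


M = AᵀA = [14745172768369/13559274373264 8189604992205/1694909296658; 8189604992205/1694909296658 18199364941300/847454648329]. tr(M)=181995842849/8066195344, det(M)=3258025/504137209
λ_max, λ_min = (181995842849/8066195344 ± √33120804902888423758401/65063507327567278336)/2 = 361/16, 144400/504137209
σ_max=√(361/16)=(19/4), σ_min=√(144400/504137209)=(380/22453) → κ = 280.6625
bound on ‖Δx‖/‖x‖: κ·ε = 280.6625·1/570 = 0.4924

0.4924


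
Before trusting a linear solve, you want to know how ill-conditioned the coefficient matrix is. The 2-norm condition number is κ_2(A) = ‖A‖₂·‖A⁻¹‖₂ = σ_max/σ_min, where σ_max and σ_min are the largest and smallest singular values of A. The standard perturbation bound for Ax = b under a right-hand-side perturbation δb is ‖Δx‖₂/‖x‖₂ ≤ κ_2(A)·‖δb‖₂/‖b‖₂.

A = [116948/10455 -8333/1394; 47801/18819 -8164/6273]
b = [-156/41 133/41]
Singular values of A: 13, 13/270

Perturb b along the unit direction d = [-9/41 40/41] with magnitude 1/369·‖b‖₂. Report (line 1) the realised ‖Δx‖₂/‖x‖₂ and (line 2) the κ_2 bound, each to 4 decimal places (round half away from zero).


largest singular value 13, smallest 13/270
condition number: 13 ÷ (13/270) = 270.0000
perturbation bound = 270.0000·1/369 = 0.7317
solve Ax = b  →  x = [38.8914 73.4118]
‖b‖₂ = 5.0000 and ‖x‖₂ = 83.0772
with δb = [-0.0030 0.0132], A·Δx = δb → ‖Δx‖ = 0.2814
relative error = 0.0034
tightness: 0.0034 against a bound of 0.7317 (unrounded ratio ≈ 0.0046)

0.0034
0.7317


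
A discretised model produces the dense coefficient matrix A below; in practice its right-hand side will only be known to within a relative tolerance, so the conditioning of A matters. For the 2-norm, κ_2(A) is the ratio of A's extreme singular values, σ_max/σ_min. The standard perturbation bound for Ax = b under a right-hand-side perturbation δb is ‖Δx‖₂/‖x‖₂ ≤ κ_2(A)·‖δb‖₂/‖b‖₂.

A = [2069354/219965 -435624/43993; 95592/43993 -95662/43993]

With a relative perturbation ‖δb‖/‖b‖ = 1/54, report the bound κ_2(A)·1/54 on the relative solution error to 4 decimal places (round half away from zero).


3.4259

form AᵀA = [2683326436/28783225 -563463936/5756645; -563463936/5756645 118334020/1151329] with trace 6708296/34225 and determinant 38416/34225
solving λ² − 6708296/34225·λ + 38416/34225 = 0 gives λ = 196, 196/34225
σ_max=√196=14, σ_min=√(196/34225)=(14/185) → κ = 185.0000
bound on ‖Δx‖/‖x‖: κ·ε = 185.0000·1/54 = 3.4259


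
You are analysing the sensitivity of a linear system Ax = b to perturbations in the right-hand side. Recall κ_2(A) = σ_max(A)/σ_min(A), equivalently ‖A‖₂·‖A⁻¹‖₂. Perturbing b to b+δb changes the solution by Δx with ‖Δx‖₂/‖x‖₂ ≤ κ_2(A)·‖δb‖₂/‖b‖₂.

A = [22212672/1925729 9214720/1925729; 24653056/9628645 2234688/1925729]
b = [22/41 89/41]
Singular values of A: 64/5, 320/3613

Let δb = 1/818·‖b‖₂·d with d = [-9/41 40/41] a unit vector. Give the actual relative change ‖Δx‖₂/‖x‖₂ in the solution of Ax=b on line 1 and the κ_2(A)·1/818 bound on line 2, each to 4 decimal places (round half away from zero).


0.0014
0.1767

largest singular value 64/5, smallest 320/3613
κ_2(A) = (64/5) / (320/3613) = 144.5200
bound on ‖Δx‖/‖x‖: κ·ε = 144.5200·1/818 = 0.1767
solve Ax = b  →  x = [-8.6130 20.8743]
2-norm of b is 2.2361; of x, 22.5814
with δb = [-0.0006 0.0027], A·Δx = δb → ‖Δx‖ = 0.0309
dividing the unrounded norms, ‖Δx‖/‖x‖ = 0.0014
so the bound overstates the realised error by a factor of ≈ 129.2634 (computed from the unrounded values)


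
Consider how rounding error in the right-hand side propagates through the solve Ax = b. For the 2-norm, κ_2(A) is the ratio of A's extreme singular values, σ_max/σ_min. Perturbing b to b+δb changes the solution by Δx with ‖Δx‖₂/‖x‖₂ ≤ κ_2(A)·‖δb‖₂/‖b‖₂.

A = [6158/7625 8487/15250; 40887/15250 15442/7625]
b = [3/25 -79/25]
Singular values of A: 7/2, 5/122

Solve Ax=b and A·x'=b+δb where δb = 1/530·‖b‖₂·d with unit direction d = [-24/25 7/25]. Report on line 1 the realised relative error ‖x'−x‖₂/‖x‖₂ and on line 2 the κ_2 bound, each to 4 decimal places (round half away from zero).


σ_max = 7/2, σ_min = 5/122
κ = σ_max/σ_min = (7/2)/(5/122) = 85.4000
worst-case relative error ≤ 85.4000 × 1/530 = 0.1611
solve Ax = b  →  x = [13.9543 -20.0343]
‖b‖₂ = 3.1623 and ‖x‖₂ = 24.4151
Δx = A⁻¹·δb where δb = 1/530·3.1623·d; ‖Δx‖ = 0.1456
realised ‖Δx‖/‖x‖ = 0.0060
tightness: 0.0060 against a bound of 0.1611 (unrounded ratio ≈ 0.0370)

0.0060
0.1611


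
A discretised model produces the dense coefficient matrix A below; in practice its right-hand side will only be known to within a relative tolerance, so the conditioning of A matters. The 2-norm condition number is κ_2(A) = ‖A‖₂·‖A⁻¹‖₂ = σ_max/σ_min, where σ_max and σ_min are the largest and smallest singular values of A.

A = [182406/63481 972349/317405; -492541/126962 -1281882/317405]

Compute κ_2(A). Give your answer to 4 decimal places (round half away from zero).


AᵀA = [375684432025/16119349444 98610402555/4029837361; 98610402555/4029837361 103547361589/4029837361]; tr = 939207941/19166884, det = 1500625/19166884
solving λ² − 939207941/19166884·λ + 1500625/19166884 = 0 gives λ = 49, 30625/19166884
κ = σ_max/σ_min = 7/(175/4378) = 175.1200

175.1200


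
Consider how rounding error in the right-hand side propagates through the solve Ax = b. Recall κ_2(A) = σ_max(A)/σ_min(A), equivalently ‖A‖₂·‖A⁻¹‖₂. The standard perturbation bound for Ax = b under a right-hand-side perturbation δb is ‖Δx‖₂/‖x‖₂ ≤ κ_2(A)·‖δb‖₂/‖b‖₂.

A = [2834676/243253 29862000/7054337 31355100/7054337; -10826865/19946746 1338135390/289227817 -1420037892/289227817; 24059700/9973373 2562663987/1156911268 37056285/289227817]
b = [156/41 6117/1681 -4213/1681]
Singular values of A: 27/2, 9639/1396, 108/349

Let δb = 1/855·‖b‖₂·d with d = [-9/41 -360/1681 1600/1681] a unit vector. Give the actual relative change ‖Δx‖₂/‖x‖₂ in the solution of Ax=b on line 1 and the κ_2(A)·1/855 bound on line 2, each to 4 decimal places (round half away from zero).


0.0017
0.0510

largest singular value 27/2, smallest 108/349
κ = σ_max/σ_min = (27/2)/(108/349) = 43.6250
worst-case relative error ≤ 43.6250 × 1/855 = 0.0510
solve Ax = b  →  x = [6.2789 -7.4789 -8.4829]
‖b‖ = 5.8310, ‖x‖ = 12.9351
δb = ε·‖b‖·d = [-0.0015 -0.0015 0.0065]; solving A·Δx = δb gives ‖Δx‖ = 0.0220
relative error = 0.0017
so the bound overstates the realised error by a factor of ≈ 29.9478 (computed from the unrounded values)


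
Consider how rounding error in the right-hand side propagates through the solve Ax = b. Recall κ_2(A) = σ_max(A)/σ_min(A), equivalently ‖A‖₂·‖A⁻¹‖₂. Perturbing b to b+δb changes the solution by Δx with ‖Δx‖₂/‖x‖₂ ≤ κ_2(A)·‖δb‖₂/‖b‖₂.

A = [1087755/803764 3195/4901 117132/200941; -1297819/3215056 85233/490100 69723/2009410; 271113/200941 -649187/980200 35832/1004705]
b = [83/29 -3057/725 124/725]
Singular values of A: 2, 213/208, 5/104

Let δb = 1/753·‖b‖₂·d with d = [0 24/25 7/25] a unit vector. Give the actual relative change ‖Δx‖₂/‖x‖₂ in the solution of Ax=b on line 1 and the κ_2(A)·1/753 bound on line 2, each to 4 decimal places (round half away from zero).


from the listed singular values, σ₁ = 2, σ_n = 5/104
κ = σ_max/σ_min = 2/(5/104) = 41.6000
perturbation bound = 41.6000·1/753 = 0.0552
solve Ax = b  →  x = [18.2395 32.9014 -74.2311]
‖b‖ = 5.0990, ‖x‖ = 83.2193
re-solving with b+δb shifts x by Δx of norm 0.1408
relative error = 0.0017
tightness: 0.0017 against a bound of 0.0552 (unrounded ratio ≈ 0.0306)

0.0017
0.0552


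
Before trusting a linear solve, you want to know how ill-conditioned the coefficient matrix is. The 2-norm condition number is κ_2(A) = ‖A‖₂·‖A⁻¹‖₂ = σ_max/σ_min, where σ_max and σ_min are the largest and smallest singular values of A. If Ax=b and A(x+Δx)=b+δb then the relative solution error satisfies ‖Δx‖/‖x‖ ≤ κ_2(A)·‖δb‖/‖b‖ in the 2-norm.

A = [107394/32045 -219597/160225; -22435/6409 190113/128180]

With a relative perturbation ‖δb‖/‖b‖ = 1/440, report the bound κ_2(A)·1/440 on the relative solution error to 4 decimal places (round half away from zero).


AᵀA = [28676221/1221025 -238957467/24420500; -238957467/24420500 1991842209/488410000]; tr = 79658761/2890000, det = 21609/722500
solving λ² − 79658761/2890000·λ + 21609/722500 = 0 gives λ = 441/16, 196/180625
so κ_2 = √((441/16) / (196/180625)) = 159.3750
worst-case relative error ≤ 159.3750 × 1/440 = 0.3622

0.3622


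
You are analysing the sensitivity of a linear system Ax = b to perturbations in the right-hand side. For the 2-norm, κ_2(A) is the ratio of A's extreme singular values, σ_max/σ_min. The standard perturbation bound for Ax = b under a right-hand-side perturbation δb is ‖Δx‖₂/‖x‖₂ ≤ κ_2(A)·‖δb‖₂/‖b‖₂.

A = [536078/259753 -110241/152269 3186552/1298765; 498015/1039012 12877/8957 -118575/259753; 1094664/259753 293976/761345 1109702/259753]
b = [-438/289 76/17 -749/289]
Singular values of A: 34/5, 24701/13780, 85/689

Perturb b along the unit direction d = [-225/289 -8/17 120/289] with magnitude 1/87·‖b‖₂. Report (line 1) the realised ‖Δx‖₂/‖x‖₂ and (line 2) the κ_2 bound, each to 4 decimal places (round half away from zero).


σ_max = 34/5, σ_min = 85/689
κ_2(A) = (34/5) / (85/689) = 55.1200
worst-case relative error ≤ 55.1200 × 1/87 = 0.6336
solve Ax = b  →  x = [11.1538 -4.1755 -11.2319]
‖b‖₂ = 5.3852 and ‖x‖₂ = 16.3706
re-solving with b+δb shifts x by Δx of norm 0.5017
dividing the unrounded norms, ‖Δx‖/‖x‖ = 0.0306
realised/bound (from unrounded values) ≈ 0.0484

0.0306
0.6336


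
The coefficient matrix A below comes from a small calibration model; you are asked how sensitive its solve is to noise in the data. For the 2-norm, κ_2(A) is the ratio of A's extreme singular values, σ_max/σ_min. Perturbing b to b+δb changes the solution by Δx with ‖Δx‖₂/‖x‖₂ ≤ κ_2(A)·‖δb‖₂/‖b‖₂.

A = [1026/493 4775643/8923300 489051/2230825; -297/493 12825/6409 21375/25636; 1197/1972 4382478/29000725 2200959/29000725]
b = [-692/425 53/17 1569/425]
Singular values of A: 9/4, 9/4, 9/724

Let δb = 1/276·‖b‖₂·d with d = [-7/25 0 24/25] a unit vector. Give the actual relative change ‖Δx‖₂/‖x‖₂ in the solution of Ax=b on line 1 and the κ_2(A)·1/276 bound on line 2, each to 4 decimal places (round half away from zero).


0.0046
0.6558

largest singular value 9/4, smallest 9/724
κ_2(A) = (9/4) / (9/724) = 181.0000
κ_2(A)·‖δb‖/‖b‖ = 0.6558
solve Ax = b  →  x = [-0.5977 -122.5865 297.5149]
‖b‖₂ = 5.0990 and ‖x‖₂ = 321.7808
with δb = [-0.0052 0.0000 0.0177], A·Δx = δb → ‖Δx‖ = 1.4862
realised ‖Δx‖/‖x‖ = 0.0046
so the bound overstates the realised error by a factor of ≈ 141.9894 (computed from the unrounded values)


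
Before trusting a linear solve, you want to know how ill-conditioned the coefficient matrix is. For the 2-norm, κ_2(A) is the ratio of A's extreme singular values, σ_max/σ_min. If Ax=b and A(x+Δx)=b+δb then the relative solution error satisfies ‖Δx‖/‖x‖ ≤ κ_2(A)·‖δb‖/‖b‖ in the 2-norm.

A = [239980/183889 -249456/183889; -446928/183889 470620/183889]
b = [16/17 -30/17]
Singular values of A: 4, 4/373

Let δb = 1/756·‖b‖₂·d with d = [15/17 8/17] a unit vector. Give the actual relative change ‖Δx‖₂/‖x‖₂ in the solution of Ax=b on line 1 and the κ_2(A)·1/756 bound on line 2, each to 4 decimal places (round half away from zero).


0.4934
0.4934

from the listed singular values, σ₁ = 4, σ_n = 4/373
κ = σ_max/σ_min = 4/(4/373) = 373.0000
κ_2(A)·‖δb‖/‖b‖ = 0.4934
solve Ax = b  →  x = [0.3448 -0.3621]
2-norm of b is 2.0000; of x, 0.5000
with δb = [0.0023 0.0012], A·Δx = δb → ‖Δx‖ = 0.2467
realised ‖Δx‖/‖x‖ = 0.4934
so the bound is sharp here: realised error equals the bound
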